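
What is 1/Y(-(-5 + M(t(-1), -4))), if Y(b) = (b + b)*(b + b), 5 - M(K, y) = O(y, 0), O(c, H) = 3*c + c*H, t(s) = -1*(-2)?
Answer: 1/576 ≈ 0.0017361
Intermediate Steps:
t(s) = 2
O(c, H) = 3*c + H*c
M(K, y) = 5 - 3*y (M(K, y) = 5 - y*(3 + 0) = 5 - y*3 = 5 - 3*y)
Y(b) = 4*b**2 (Y(b) = (2*b)*(2*b) = 4*b**2)
1/Y(-(-5 + M(t(-1), -4))) = 1/(4*(-(-5 + (5 - 3*(-4))))**2) = 1/(4*(-(-5 + (5 + 12)))**2) = 1/(4*(-(-5 + 17))**2) = 1/(4*(-1*12)**2) = 1/(4*(-12)**2) = 1/(4*144) = 1/576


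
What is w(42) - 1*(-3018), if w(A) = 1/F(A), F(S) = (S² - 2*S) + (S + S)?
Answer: 5323753/1764 ≈ 3018.0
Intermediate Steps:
F(S) = S² (F(S) = (S² - 2*S) + 2*S = S²)
w(A) = A⁻² (w(A) = 1/(A²) = A⁻²)
w(42) - 1*(-3018) = 42⁻² - 1*(-3018) = 1/1764 + 3018 = 5323753/1764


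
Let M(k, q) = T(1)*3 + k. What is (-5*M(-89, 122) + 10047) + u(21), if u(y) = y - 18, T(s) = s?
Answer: 10480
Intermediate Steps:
u(y) = -18 + y
M(k, q) = 3 + k (M(k, q) = 1*3 + k = 3 + k)
(-5*M(-89, 122) + 10047) + u(21) = (-5*(3 - 89) + 10047) + (-18 + 21) = (-5*(-86) + 10047) + 3 = (430 + 10047) + 3 = 10477 + 3 = 10480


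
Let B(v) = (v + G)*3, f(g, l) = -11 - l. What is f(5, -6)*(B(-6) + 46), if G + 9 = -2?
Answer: 25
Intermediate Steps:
G = -11 (G = -9 - 2 = -11)
B(v) = -33 + 3*v (B(v) = (v - 11)*3 = (-11 + v)*3 = -33 + 3*v)
f(5, -6)*(B(-6) + 46) = (-11 - 1*(-6))*((-33 + 3*(-6)) + 46) = (-11 + 6)*((-33 - 18) + 46) = -5*(-51 + 46) = -5*(-5) = 25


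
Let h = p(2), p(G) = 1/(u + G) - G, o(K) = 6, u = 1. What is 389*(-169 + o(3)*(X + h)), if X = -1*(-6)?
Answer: -55627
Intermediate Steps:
X = 6
p(G) = 1/(1 + G) - G
h = -5/3 (h = (1 - 1*2 - 1*2**2)/(1 + 2) = (1 - 2 - 1*4)/3 = (1 - 2 - 4)/3 = (1/3)*(-5) = -5/3 ≈ -1.6667)
389*(-169 + o(3)*(X + h)) = 389*(-169 + 6*(6 - 5/3)) = 389*(-169 + 6*(13/3)) = 389*(-169 + 26) = 389*(-143) = -55627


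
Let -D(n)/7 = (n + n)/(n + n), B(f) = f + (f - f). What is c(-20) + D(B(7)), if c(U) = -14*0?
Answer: -7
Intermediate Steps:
c(U) = 0
B(f) = f (B(f) = f + 0 = f)
D(n) = -7 (D(n) = -7*(n + n)/(n + n) = -7*2*n/(2*n) = -7*2*n*1/(2*n) = -7*1 = -7)
c(-20) + D(B(7)) = 0 - 7 = -7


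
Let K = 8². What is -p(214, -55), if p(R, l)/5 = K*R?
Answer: -68480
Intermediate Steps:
K = 64
p(R, l) = 320*R (p(R, l) = 5*(64*R) = 320*R)
-p(214, -55) = -320*214 = -1*68480 = -68480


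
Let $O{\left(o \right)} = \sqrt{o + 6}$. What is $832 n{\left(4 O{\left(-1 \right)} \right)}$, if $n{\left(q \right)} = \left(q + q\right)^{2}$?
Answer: $266240$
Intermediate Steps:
$O{\left(o \right)} = \sqrt{6 + o}$
$n{\left(q \right)} = 4 q^{2}$ ($n{\left(q \right)} = \left(2 q\right)^{2} = 4 q^{2}$)
$832 n{\left(4 O{\left(-1 \right)} \right)} = 832 \cdot 4 \left(4 \sqrt{6 - 1}\right)^{2} = 832 \cdot 4 \left(4 \sqrt{5}\right)^{2} = 832 \cdot 4 \cdot 80 = 832 \cdot 320 = 266240$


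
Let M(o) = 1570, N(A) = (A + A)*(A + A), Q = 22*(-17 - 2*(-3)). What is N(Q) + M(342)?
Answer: 235826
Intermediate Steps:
Q = -242 (Q = 22*(-17 + 6) = 22*(-11) = -242)
N(A) = 4*A**2 (N(A) = (2*A)*(2*A) = 4*A**2)
N(Q) + M(342) = 4*(-242)**2 + 1570 = 4*58564 + 1570 = 234256 + 1570 = 235826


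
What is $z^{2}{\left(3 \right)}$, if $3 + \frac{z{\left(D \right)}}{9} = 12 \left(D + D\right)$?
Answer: $385641$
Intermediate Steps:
$z{\left(D \right)} = -27 + 216 D$ ($z{\left(D \right)} = -27 + 9 \cdot 12 \left(D + D\right) = -27 + 9 \cdot 12 \cdot 2 D = -27 + 9 \cdot 24 D = -27 + 216 D$)
$z^{2}{\left(3 \right)} = \left(-27 + 216 \cdot 3\right)^{2} = \left(-27 + 648\right)^{2} = 621^{2} = 385641$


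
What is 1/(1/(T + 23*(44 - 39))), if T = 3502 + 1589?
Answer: 5206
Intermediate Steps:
T = 5091
1/(1/(T + 23*(44 - 39))) = 1/(1/(5091 + 23*(44 - 39))) = 1/(1/(5091 + 23*5)) = 1/(1/(5091 + 115)) = 1/(1/5206) = 5206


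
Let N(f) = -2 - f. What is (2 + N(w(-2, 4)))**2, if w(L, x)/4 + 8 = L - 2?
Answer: 2304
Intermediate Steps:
w(L, x) = -40 + 4*L (w(L, x) = -32 + 4*(L - 2) = -32 + 4*(-2 + L) = -32 + (-8 + 4*L) = -40 + 4*L)
(2 + N(w(-2, 4)))**2 = (2 + (-2 - (-40 + 4*(-2))))**2 = (2 + (-2 - (-40 - 8)))**2 = (2 + (-2 - 1*(-48)))**2 = (2 + (-2 + 48))**2 = (2 + 46)**2 = 48**2 = 2304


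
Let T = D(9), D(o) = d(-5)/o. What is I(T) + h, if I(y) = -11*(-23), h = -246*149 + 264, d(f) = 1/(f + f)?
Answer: -36137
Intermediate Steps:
d(f) = 1/(2*f)
h = -36390 (h = -36654 + 264 = -36390)
D(o) = -1/(10*o) (D(o) = ((1/2)/(-5))/o = ((1/2)*(-1/5))/o = -1/(10*o))
T = -1/90 (T = -1/10/9 = -1/10*1/9 = -1/90 ≈ -0.011111)
I(y) = 253
I(T) + h = 253 - 36390 = -36137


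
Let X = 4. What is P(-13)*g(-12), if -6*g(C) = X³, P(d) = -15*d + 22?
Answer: -6944/3 ≈ -2314.7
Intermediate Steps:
P(d) = 22 - 15*d
g(C) = -32/3 (g(C) = -⅙*4³ = -⅙*64 = -32/3)
P(-13)*g(-12) = (22 - 15*(-13))*(-32/3) = (22 + 195)*(-32/3) = 217*(-32/3) = -6944/3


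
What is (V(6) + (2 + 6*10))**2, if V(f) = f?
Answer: 4624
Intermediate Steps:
(V(6) + (2 + 6*10))**2 = (6 + (2 + 6*10))**2 = (6 + (2 + 60))**2 = (6 + 62)**2 = 68**2 = 4624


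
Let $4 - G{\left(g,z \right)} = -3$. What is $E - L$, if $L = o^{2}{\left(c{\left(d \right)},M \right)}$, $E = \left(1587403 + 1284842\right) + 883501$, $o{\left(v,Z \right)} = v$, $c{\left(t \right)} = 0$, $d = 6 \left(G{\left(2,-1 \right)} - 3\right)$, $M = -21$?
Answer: $3755746$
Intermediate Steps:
$G{\left(g,z \right)} = 7$ ($G{\left(g,z \right)} = 4 - -3 = 4 + 3 = 7$)
$d = 24$ ($d = 6 \left(7 - 3\right) = 6 \cdot 4 = 24$)
$E = 3755746$ ($E = 2872245 + 883501 = 3755746$)
$L = 0$ ($L = 0^{2} = 0$)
$E - L = 3755746 - 0 = 3755746 + 0 = 3755746$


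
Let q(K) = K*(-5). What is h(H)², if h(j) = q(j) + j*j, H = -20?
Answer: 250000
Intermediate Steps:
q(K) = -5*K
h(j) = j² - 5*j (h(j) = -5*j + j*j = -5*j + j² = j² - 5*j)
h(H)² = (-20*(-5 - 20))² = (-20*(-25))² = 500² = 250000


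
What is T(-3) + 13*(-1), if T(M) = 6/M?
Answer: -15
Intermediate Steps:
T(-3) + 13*(-1) = 6/(-3) + 13*(-1) = 6*(-⅓) - 13 = -2 - 13 = -15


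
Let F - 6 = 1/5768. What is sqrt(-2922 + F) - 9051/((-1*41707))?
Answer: 9051/41707 + I*sqrt(24253700254)/2884 ≈ 0.21701 + 54.0*I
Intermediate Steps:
F = 34609/5768 (F = 6 + 1/5768 = 34609/5768 ≈ 6.0002)
sqrt(-2922 + F) - 9051/((-1*41707)) = sqrt(-2922 + 34609/5768) - 9051/((-1*41707)) = sqrt(-16819487/5768) - 9051/(-41707) = I*sqrt(24253700254)/2884 - 9051*(-1/41707) = I*sqrt(24253700254)/2884 + 9051/41707 = 9051/41707 + I*sqrt(24253700254)/2884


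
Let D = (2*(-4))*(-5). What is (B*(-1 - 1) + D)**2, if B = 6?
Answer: 784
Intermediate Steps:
D = 40 (D = -8*(-5) = 40)
(B*(-1 - 1) + D)**2 = (6*(-1 - 1) + 40)**2 = (6*(-2) + 40)**2 = (-12 + 40)**2 = 28**2 = 784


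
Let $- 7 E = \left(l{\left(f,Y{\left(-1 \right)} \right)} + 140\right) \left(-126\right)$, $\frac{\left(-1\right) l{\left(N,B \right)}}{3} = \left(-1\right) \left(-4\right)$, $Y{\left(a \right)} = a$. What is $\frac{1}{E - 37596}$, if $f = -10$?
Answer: $- \frac{1}{35292} \approx -2.8335 \cdot 10^{-5}$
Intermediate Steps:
$l{\left(N,B \right)} = -12$ ($l{\left(N,B \right)} = - 3 \left(\left(-1\right) \left(-4\right)\right) = \left(-3\right) 4 = -12$)
$E = 2304$ ($E = - \frac{\left(-12 + 140\right) \left(-126\right)}{7} = - \frac{128 \left(-126\right)}{7} = \left(- \frac{1}{7}\right) \left(-16128\right) = 2304$)
$\frac{1}{E - 37596} = \frac{1}{2304 - 37596} = \frac{1}{-35292} = - \frac{1}{35292}$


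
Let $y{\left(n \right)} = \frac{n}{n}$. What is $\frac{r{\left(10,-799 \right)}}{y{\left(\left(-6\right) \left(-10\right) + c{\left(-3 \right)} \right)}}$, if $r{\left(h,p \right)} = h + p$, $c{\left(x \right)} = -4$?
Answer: $-789$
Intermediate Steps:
$y{\left(n \right)} = 1$
$\frac{r{\left(10,-799 \right)}}{y{\left(\left(-6\right) \left(-10\right) + c{\left(-3 \right)} \right)}} = \frac{10 - 799}{1} = \left(-789\right) 1 = -789$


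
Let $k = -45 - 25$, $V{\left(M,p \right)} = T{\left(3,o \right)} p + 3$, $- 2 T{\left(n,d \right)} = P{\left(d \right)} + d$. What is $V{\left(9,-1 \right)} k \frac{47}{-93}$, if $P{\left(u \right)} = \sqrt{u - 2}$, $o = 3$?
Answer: $\frac{16450}{93} \approx 176.88$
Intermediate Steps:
$P{\left(u \right)} = \sqrt{-2 + u}$
$T{\left(n,d \right)} = - \frac{d}{2} - \frac{\sqrt{-2 + d}}{2}$ ($T{\left(n,d \right)} = - \frac{\sqrt{-2 + d} + d}{2} = - \frac{d + \sqrt{-2 + d}}{2} = - \frac{d}{2} - \frac{\sqrt{-2 + d}}{2}$)
$V{\left(M,p \right)} = 3 - 2 p$ ($V{\left(M,p \right)} = \left(\left(- \frac{1}{2}\right) 3 - \frac{\sqrt{-2 + 3}}{2}\right) p + 3 = \left(- \frac{3}{2} - \frac{\sqrt{1}}{2}\right) p + 3 = \left(- \frac{3}{2} - \frac{1}{2}\right) p + 3 = - 2 p + 3 = 3 - 2 p$)
$k = -70$
$V{\left(9,-1 \right)} k \frac{47}{-93} = \left(3 - -2\right) \left(-70\right) \frac{47}{-93} = \left(3 + 2\right) \left(-70\right) 47 \left(- \frac{1}{93}\right) = 5 \left(-70\right) \left(- \frac{47}{93}\right) = \left(-350\right) \left(- \frac{47}{93}\right) = \frac{16450}{93}$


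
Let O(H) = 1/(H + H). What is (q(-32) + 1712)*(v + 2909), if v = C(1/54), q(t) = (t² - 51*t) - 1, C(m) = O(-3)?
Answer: 76217251/6 ≈ 1.2703e+7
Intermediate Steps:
O(H) = 1/(2*H)
C(m) = -⅙ (C(m) = (½)/(-3) = (½)*(-⅓) = -⅙)
q(t) = -1 + t² - 51*t
v = -⅙ ≈ -0.16667
(q(-32) + 1712)*(v + 2909) = ((-1 + (-32)² - 51*(-32)) + 1712)*(-⅙ + 2909) = ((-1 + 1024 + 1632) + 1712)*(17453/6) = (2655 + 1712)*(17453/6) = 4367*(17453/6) = 76217251/6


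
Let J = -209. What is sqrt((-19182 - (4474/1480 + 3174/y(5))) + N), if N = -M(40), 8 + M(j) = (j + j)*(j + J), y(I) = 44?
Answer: I*sqrt(94902951495)/4070 ≈ 75.691*I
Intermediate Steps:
M(j) = -8 + 2*j*(-209 + j) (M(j) = -8 + (j + j)*(j - 209) = -8 + (2*j)*(-209 + j) = -8 + 2*j*(-209 + j))
N = 13528 (N = -(-8 - 418*40 + 2*40**2) = -(-8 - 16720 + 2*1600) = -(-8 - 16720 + 3200) = -1*(-13528) = 13528)
sqrt((-19182 - (4474/1480 + 3174/y(5))) + N) = sqrt((-19182 - (4474/1480 + 3174/44)) + 13528) = sqrt((-19182 - (4474*(1/1480) + 3174*(1/44))) + 13528) = sqrt((-19182 - (2237/740 + 1587/22)) + 13528) = sqrt((-19182 - 1*611797/8140) + 13528) = sqrt((-19182 - 611797/8140) + 13528) = sqrt(-156753277/8140 + 13528) = sqrt(-46635357/8140) = I*sqrt(94902951495)/4070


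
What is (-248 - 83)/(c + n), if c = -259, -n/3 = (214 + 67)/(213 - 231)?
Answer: 1986/1273 ≈ 1.5601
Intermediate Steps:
n = 281/6 (n = -3*(214 + 67)/(213 - 231) = -843/(-18) = -843*(-1)/18 = -3*(-281/18) = 281/6 ≈ 46.833)
(-248 - 83)/(c + n) = (-248 - 83)/(-259 + 281/6) = -331/(-1273/6) = -331*(-6/1273) = 1986/1273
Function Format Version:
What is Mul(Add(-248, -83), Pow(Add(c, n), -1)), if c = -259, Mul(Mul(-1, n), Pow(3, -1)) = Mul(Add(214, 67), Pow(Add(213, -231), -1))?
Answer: Rational(1986, 1273) ≈ 1.5601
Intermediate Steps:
n = Rational(281, 6) (n = Mul(-3, Mul(Add(214, 67), Pow(Add(213, -231), -1))) = Mul(-3, Mul(281, Pow(-18, -1))) = Mul(-3, Mul(281, Rational(-1, 18))) = Mul(-3, Rational(-281, 18)) = Rational(281, 6) ≈ 46.833)
Mul(Add(-248, -83), Pow(Add(c, n), -1)) = Mul(Add(-248, -83), Pow(Add(-259, Rational(281, 6)), -1)) = Mul(-331, Pow(Rational(-1273, 6), -1)) = Mul(-331, Rational(-6, 1273)) = Rational(1986, 1273)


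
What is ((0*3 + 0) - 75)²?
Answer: 5625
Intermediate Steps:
((0*3 + 0) - 75)² = ((0 + 0) - 75)² = (0 - 75)² = (-75)² = 5625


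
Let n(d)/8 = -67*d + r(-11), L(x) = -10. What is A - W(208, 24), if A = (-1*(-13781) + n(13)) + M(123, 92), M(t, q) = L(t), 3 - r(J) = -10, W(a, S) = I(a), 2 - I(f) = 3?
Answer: 6908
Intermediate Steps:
I(f) = -1 (I(f) = 2 - 1*3 = 2 - 3 = -1)
W(a, S) = -1
r(J) = 13 (r(J) = 3 - 1*(-10) = 3 + 10 = 13)
n(d) = 104 - 536*d (n(d) = 8*(-67*d + 13) = 8*(13 - 67*d) = 104 - 536*d)
M(t, q) = -10
A = 6907 (A = (-1*(-13781) + (104 - 536*13)) - 10 = (13781 + (104 - 6968)) - 10 = (13781 - 6864) - 10 = 6917 - 10 = 6907)
A - W(208, 24) = 6907 - 1*(-1) = 6907 + 1 = 6908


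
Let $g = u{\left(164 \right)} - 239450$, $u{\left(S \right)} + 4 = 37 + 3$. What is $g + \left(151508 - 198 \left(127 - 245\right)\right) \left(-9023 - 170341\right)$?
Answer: $-31365980822$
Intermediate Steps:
$u{\left(S \right)} = 36$ ($u{\left(S \right)} = -4 + \left(37 + 3\right) = -4 + 40 = 36$)
$g = -239414$ ($g = 36 - 239450 = -239414$)
$g + \left(151508 - 198 \left(127 - 245\right)\right) \left(-9023 - 170341\right) = -239414 + \left(151508 - 198 \left(127 - 245\right)\right) \left(-9023 - 170341\right) = -239414 + \left(151508 - -23364\right) \left(-179364\right) = -239414 + \left(151508 + 23364\right) \left(-179364\right) = -239414 + 174872 \left(-179364\right) = -239414 - 31365741408 = -31365980822$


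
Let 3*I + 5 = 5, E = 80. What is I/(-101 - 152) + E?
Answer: 80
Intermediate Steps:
I = 0 (I = -5/3 + (⅓)*5 = -5/3 + 5/3 = 0)
I/(-101 - 152) + E = 0/(-101 - 152) + 80 = 0/(-253) + 80 = -1/253*0 + 80 = 0 + 80 = 80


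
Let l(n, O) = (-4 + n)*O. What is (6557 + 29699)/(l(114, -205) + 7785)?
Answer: -36256/14765 ≈ -2.4555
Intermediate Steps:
l(n, O) = O*(-4 + n)
(6557 + 29699)/(l(114, -205) + 7785) = (6557 + 29699)/(-205*(-4 + 114) + 7785) = 36256/(-205*110 + 7785) = 36256/(-22550 + 7785) = 36256/(-14765) = 36256*(-1/14765) = -36256/14765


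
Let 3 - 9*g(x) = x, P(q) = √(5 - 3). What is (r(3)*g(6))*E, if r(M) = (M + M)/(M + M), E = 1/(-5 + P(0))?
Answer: 5/69 + √2/69 ≈ 0.092960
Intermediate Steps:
P(q) = √2
g(x) = ⅓ - x/9
E = 1/(-5 + √2) ≈ -0.27888
r(M) = 1 (r(M) = (2*M)/((2*M)) = (2*M)*(1/(2*M)) = 1)
(r(3)*g(6))*E = (1*(⅓ - ⅑*6))*(-5/23 - √2/23) = (1*(⅓ - ⅔))*(-5/23 - √2/23) = (1*(-⅓))*(-5/23 - √2/23) = -(-5/23 - √2/23)/3 = 5/69 + √2/69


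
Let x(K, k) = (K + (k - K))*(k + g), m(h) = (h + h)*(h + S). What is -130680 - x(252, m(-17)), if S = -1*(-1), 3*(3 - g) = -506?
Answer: -1560008/3 ≈ -5.2000e+5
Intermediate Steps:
g = 515/3 (g = 3 - ⅓*(-506) = 3 + 506/3 = 515/3 ≈ 171.67)
S = 1
m(h) = 2*h*(1 + h) (m(h) = (h + h)*(h + 1) = (2*h)*(1 + h) = 2*h*(1 + h))
x(K, k) = k*(515/3 + k) (x(K, k) = (K + (k - K))*(k + 515/3) = k*(515/3 + k))
-130680 - x(252, m(-17)) = -130680 - 2*(-17)*(1 - 17)*(515 + 3*(2*(-17)*(1 - 17)))/3 = -130680 - 2*(-17)*(-16)*(515 + 3*(2*(-17)*(-16)))/3 = -130680 - 544*(515 + 3*544)/3 = -130680 - 544*(515 + 1632)/3 = -130680 - 544*2147/3 = -130680 - 1*1167968/3 = -130680 - 1167968/3 = -1560008/3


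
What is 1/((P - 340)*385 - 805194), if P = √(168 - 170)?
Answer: -468047/438136136643 - 385*I*√2/876272273286 ≈ -1.0683e-6 - 6.2135e-10*I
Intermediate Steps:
P = I*√2 (P = √(-2) = I*√2 ≈ 1.4142*I)
1/((P - 340)*385 - 805194) = 1/((I*√2 - 340)*385 - 805194) = 1/((-340 + I*√2)*385 - 805194) = 1/((-130900 + 385*I*√2) - 805194) = 1/(-936094 + 385*I*√2)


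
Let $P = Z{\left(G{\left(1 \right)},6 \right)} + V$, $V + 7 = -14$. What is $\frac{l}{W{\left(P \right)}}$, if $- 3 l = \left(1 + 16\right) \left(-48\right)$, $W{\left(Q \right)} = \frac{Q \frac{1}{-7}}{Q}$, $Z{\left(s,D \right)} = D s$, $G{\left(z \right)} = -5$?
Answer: $-1904$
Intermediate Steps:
$V = -21$ ($V = -7 - 14 = -21$)
$P = -51$ ($P = 6 \left(-5\right) - 21 = -30 - 21 = -51$)
$W{\left(Q \right)} = - \frac{1}{7}$ ($W{\left(Q \right)} = \frac{Q \left(- \frac{1}{7}\right)}{Q} = \frac{\left(- \frac{1}{7}\right) Q}{Q} = - \frac{1}{7}$)
$l = 272$ ($l = - \frac{\left(1 + 16\right) \left(-48\right)}{3} = - \frac{17 \left(-48\right)}{3} = \left(- \frac{1}{3}\right) \left(-816\right) = 272$)
$\frac{l}{W{\left(P \right)}} = \frac{272}{- \frac{1}{7}} = 272 \left(-7\right) = -1904$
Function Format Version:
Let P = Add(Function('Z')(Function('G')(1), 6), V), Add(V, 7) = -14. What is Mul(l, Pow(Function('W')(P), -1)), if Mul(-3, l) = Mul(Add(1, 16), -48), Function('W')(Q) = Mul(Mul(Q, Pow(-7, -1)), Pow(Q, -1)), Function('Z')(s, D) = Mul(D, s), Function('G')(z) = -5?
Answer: -1904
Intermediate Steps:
V = -21 (V = Add(-7, -14) = -21)
P = -51 (P = Add(Mul(6, -5), -21) = Add(-30, -21) = -51)
Function('W')(Q) = Rational(-1, 7) (Function('W')(Q) = Mul(Mul(Q, Rational(-1, 7)), Pow(Q, -1)) = Mul(Mul(Rational(-1, 7), Q), Pow(Q, -1)) = Rational(-1, 7))
l = 272 (l = Mul(Rational(-1, 3), Mul(Add(1, 16), -48)) = Mul(Rational(-1, 3), Mul(17, -48)) = Mul(Rational(-1, 3), -816) = 272)
Mul(l, Pow(Function('W')(P), -1)) = Mul(272, Pow(Rational(-1, 7), -1)) = Mul(272, -7) = -1904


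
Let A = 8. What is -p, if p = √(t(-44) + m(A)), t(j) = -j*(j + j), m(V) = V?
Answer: -2*I*√966 ≈ -62.161*I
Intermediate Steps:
t(j) = -2*j² (t(j) = -j*2*j = -2*j²)
p = 2*I*√966 (p = √(-2*(-44)² + 8) = √(-2*1936 + 8) = √(-3872 + 8) = √(-3864) = 2*I*√966 ≈ 62.161*I)
-p = -2*I*√966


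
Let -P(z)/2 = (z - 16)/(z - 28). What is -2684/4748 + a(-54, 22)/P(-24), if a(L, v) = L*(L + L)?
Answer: -22501753/5935 ≈ -3791.4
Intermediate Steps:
P(z) = -2*(-16 + z)/(-28 + z) (P(z) = -2*(z - 16)/(z - 28) = -2*(-16 + z)/(-28 + z))
a(L, v) = 2*L**2 (a(L, v) = L*(2*L) = 2*L**2)
-2684/4748 + a(-54, 22)/P(-24) = -2684/4748 + (2*(-54)**2)/((2*(16 - 1*(-24))/(-28 - 24))) = -2684*1/4748 + (2*2916)/((2*(16 + 24)/(-52))) = -671/1187 + 5832/((2*(-1/52)*40)) = -671/1187 + 5832/(-20/13) = -671/1187 + 5832*(-13/20) = -671/1187 - 18954/5 = -22501753/5935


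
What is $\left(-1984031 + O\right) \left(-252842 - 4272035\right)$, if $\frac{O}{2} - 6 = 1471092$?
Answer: $-4335578770705$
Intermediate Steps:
$O = 2942196$ ($O = 12 + 2 \cdot 1471092 = 12 + 2942184 = 2942196$)
$\left(-1984031 + O\right) \left(-252842 - 4272035\right) = \left(-1984031 + 2942196\right) \left(-252842 - 4272035\right) = 958165 \left(-4524877\right) = -4335578770705$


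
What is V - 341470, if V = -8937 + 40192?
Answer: -310215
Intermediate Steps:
V = 31255
V - 341470 = 31255 - 341470 = -310215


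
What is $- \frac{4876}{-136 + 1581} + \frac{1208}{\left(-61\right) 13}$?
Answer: $- \frac{5612228}{1145885} \approx -4.8977$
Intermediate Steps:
$- \frac{4876}{-136 + 1581} + \frac{1208}{\left(-61\right) 13} = - \frac{4876}{1445} + \frac{1208}{-793} = \left(-4876\right) \frac{1}{1445} + 1208 \left(- \frac{1}{793}\right) = - \frac{4876}{1445} - \frac{1208}{793} = - \frac{5612228}{1145885}$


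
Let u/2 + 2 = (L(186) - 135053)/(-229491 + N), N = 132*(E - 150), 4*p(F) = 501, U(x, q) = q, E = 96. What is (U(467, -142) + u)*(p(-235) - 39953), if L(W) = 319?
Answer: 2730344085883/473238 ≈ 5.7695e+6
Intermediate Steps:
p(F) = 501/4 (p(F) = (¼)*501 = 501/4)
N = -7128 (N = 132*(96 - 150) = 132*(-54) = -7128)
u = -677008/236619 (u = -4 + 2*((319 - 135053)/(-229491 - 7128)) = -4 + 2*(-134734/(-236619)) = -4 + 2*(-134734*(-1/236619)) = -4 + 2*(134734/236619) = -4 + 269468/236619 = -677008/236619 ≈ -2.8612)
(U(467, -142) + u)*(p(-235) - 39953) = (-142 - 677008/236619)*(501/4 - 39953) = -34276906/236619*(-159311/4) = 2730344085883/473238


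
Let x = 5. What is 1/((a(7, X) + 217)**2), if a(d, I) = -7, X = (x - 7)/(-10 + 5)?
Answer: 1/44100 ≈ 2.2676e-5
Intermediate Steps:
X = 2/5 (X = (5 - 7)/(-10 + 5) = -2/(-5) = -2*(-1/5) = 2/5 ≈ 0.40000)
1/((a(7, X) + 217)**2) = 1/((-7 + 217)**2) = 1/(210**2) = 1/44100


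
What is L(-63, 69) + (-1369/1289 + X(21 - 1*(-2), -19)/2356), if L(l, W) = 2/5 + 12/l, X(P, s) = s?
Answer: -14443333/16782780 ≈ -0.86060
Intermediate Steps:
L(l, W) = ⅖ + 12/l (L(l, W) = 2*(⅕) + 12/l = ⅖ + 12/l)
L(-63, 69) + (-1369/1289 + X(21 - 1*(-2), -19)/2356) = (⅖ + 12/(-63)) + (-1369/1289 - 19/2356) = (⅖ + 12*(-1/63)) + (-1369*1/1289 - 19*1/2356) = (⅖ - 4/21) + (-1369/1289 - 1/124) = 22/105 - 171045/159836 = -14443333/16782780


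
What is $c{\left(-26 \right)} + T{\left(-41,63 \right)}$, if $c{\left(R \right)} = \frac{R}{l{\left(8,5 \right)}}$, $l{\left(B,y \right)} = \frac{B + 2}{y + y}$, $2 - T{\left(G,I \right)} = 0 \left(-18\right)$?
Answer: $-24$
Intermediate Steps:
$T{\left(G,I \right)} = 2$ ($T{\left(G,I \right)} = 2 - 0 \left(-18\right) = 2 - 0 = 2 + 0 = 2$)
$l{\left(B,y \right)} = \frac{2 + B}{2 y}$
$c{\left(R \right)} = R$ ($c{\left(R \right)} = \frac{R}{\frac{1}{2} \cdot \frac{1}{5} \left(2 + 8\right)} = \frac{R}{\frac{1}{2} \cdot \frac{1}{5} \cdot 10} = \frac{R}{1} = R 1 = R$)
$c{\left(-26 \right)} + T{\left(-41,63 \right)} = -26 + 2 = -24$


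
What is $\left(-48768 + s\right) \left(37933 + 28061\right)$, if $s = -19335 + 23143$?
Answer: $-2967090240$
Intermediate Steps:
$s = 3808$
$\left(-48768 + s\right) \left(37933 + 28061\right) = \left(-48768 + 3808\right) \left(37933 + 28061\right) = \left(-44960\right) 65994 = -2967090240$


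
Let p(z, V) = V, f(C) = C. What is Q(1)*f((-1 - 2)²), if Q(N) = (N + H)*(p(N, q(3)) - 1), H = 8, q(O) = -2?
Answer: -243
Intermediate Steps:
Q(N) = -24 - 3*N (Q(N) = (N + 8)*(-2 - 1) = (8 + N)*(-3) = -24 - 3*N)
Q(1)*f((-1 - 2)²) = (-24 - 3*1)*(-1 - 2)² = (-24 - 3)*(-3)² = -27*9 = -243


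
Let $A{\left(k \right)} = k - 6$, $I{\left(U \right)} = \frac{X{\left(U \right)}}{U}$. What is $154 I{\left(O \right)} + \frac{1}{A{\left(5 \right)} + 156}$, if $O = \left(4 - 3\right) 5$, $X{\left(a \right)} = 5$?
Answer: $\frac{23871}{155} \approx 154.01$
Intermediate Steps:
$O = 5$ ($O = 1 \cdot 5 = 5$)
$I{\left(U \right)} = \frac{5}{U}$
$A{\left(k \right)} = -6 + k$
$154 I{\left(O \right)} + \frac{1}{A{\left(5 \right)} + 156} = 154 \cdot \frac{5}{5} + \frac{1}{\left(-6 + 5\right) + 156} = 154 \cdot 5 \cdot \frac{1}{5} + \frac{1}{-1 + 156} = 154 \cdot 1 + \frac{1}{155} = 154 + \frac{1}{155} = \frac{23871}{155}$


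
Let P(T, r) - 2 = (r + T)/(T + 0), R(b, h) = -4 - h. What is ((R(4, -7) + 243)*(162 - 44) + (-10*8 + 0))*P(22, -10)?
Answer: 810544/11 ≈ 73686.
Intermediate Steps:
P(T, r) = 2 + (T + r)/T (P(T, r) = 2 + (r + T)/(T + 0) = 2 + (T + r)/T)
((R(4, -7) + 243)*(162 - 44) + (-10*8 + 0))*P(22, -10) = (((-4 - 1*(-7)) + 243)*(162 - 44) + (-10*8 + 0))*(3 - 10/22) = (((-4 + 7) + 243)*118 + (-80 + 0))*(3 - 10*1/22) = ((3 + 243)*118 - 80)*(3 - 5/11) = (246*118 - 80)*(28/11) = (29028 - 80)*(28/11) = 28948*(28/11) = 810544/11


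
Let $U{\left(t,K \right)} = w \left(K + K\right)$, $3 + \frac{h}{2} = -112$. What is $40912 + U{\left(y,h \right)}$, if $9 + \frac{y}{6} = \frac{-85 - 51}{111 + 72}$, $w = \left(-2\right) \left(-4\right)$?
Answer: $37232$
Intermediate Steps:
$w = 8$
$y = - \frac{3566}{61}$ ($y = -54 + 6 \frac{-85 - 51}{111 + 72} = -54 + 6 \left(- \frac{136}{183}\right) = -54 - \frac{272}{61} = - \frac{3566}{61} \approx -58.459$)
$h = -230$ ($h = -6 + 2 \left(-112\right) = -6 - 224 = -230$)
$U{\left(t,K \right)} = 16 K$ ($U{\left(t,K \right)} = 8 \left(K + K\right) = 8 \cdot 2 K = 16 K$)
$40912 + U{\left(y,h \right)} = 40912 + 16 \left(-230\right) = 40912 - 3680 = 37232$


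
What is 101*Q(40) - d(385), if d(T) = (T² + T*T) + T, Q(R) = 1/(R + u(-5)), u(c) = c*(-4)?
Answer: -17809999/60 ≈ -2.9683e+5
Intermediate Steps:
u(c) = -4*c
Q(R) = 1/(20 + R) (Q(R) = 1/(R - 4*(-5)) = 1/(R + 20) = 1/(20 + R))
d(T) = T + 2*T² (d(T) = (T² + T²) + T = 2*T² + T = T + 2*T²)
101*Q(40) - d(385) = 101/(20 + 40) - 385*(1 + 2*385) = 101/60 - 385*(1 + 770) = 101*(1/60) - 385*771 = 101/60 - 1*296835 = 101/60 - 296835 = -17809999/60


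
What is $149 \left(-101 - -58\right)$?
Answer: $-6407$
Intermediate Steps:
$149 \left(-101 - -58\right) = 149 \left(-101 + 58\right) = 149 \left(-43\right) = -6407$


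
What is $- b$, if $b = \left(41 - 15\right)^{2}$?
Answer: $-676$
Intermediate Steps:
$b = 676$ ($b = \left(41 - 15\right)^{2} = 26^{2} = 676$)
$- b = \left(-1\right) 676 = -676$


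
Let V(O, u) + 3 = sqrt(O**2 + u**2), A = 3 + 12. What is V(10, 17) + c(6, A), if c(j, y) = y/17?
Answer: -36/17 + sqrt(389) ≈ 17.605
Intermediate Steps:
A = 15
V(O, u) = -3 + sqrt(O**2 + u**2)
c(j, y) = y/17 (c(j, y) = y*(1/17) = y/17)
V(10, 17) + c(6, A) = (-3 + sqrt(10**2 + 17**2)) + (1/17)*15 = (-3 + sqrt(100 + 289)) + 15/17 = (-3 + sqrt(389)) + 15/17 = -36/17 + sqrt(389)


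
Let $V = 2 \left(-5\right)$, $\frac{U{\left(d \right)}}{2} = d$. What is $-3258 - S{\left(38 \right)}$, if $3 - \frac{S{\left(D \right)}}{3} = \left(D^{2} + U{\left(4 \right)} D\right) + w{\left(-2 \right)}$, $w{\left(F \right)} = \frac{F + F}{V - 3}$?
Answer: $\frac{25713}{13} \approx 1977.9$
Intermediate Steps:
$U{\left(d \right)} = 2 d$
$V = -10$
$w{\left(F \right)} = - \frac{2 F}{13}$ ($w{\left(F \right)} = \frac{F + F}{-10 - 3} = \frac{2 F}{-13} = 2 F \left(- \frac{1}{13}\right) = - \frac{2 F}{13}$)
$S{\left(D \right)} = \frac{105}{13} - 24 D - 3 D^{2}$ ($S{\left(D \right)} = 9 - 3 \left(\left(D^{2} + 2 \cdot 4 D\right) - - \frac{4}{13}\right) = 9 - 3 \left(\left(D^{2} + 8 D\right) + \frac{4}{13}\right) = 9 - 3 \left(\frac{4}{13} + D^{2} + 8 D\right) = 9 - \left(\frac{12}{13} + 3 D^{2} + 24 D\right) = \frac{105}{13} - 24 D - 3 D^{2}$)
$-3258 - S{\left(38 \right)} = -3258 - \left(\frac{105}{13} - 912 - 3 \cdot 38^{2}\right) = -3258 - \left(\frac{105}{13} - 912 - 4332\right) = -3258 - - \frac{68067}{13} = -3258 + \frac{68067}{13} = \frac{25713}{13}$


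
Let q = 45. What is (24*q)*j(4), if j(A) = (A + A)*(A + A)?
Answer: 69120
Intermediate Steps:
j(A) = 4*A² (j(A) = (2*A)*(2*A) = 4*A²)
(24*q)*j(4) = (24*45)*(4*4²) = 1080*(4*16) = 1080*64 = 69120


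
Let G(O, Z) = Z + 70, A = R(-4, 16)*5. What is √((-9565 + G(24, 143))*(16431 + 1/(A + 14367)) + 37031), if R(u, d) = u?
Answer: I*√31621758641392673/14347 ≈ 12395.0*I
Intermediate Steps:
A = -20 (A = -4*5 = -20)
G(O, Z) = 70 + Z
√((-9565 + G(24, 143))*(16431 + 1/(A + 14367)) + 37031) = √((-9565 + (70 + 143))*(16431 + 1/(-20 + 14367)) + 37031) = √((-9565 + 213)*(16431 + 1/14347) + 37031) = √(-9352*(16431 + 1/14347) + 37031) = √(-9352*235735558/14347 + 37031) = √(-2204598938416/14347 + 37031) = √(-2204067654659/14347) = I*√31621758641392673/14347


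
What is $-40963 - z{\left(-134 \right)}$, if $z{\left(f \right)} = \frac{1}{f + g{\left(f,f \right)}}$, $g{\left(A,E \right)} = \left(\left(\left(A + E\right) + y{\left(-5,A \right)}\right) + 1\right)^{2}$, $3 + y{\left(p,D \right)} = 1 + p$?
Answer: $- \frac{3069849147}{74942} \approx -40963.0$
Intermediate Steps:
$y{\left(p,D \right)} = -2 + p$ ($y{\left(p,D \right)} = -3 + \left(1 + p\right) = -2 + p$)
$g{\left(A,E \right)} = \left(-6 + A + E\right)^{2}$ ($g{\left(A,E \right)} = \left(\left(\left(A + E\right) - 7\right) + 1\right)^{2} = \left(\left(-7 + A + E\right) + 1\right)^{2} = \left(-6 + A + E\right)^{2}$)
$z{\left(f \right)} = \frac{1}{f + \left(-6 + 2 f\right)^{2}}$ ($z{\left(f \right)} = \frac{1}{f + \left(-6 + f + f\right)^{2}} = \frac{1}{f + \left(-6 + 2 f\right)^{2}}$)
$-40963 - z{\left(-134 \right)} = -40963 - \frac{1}{-134 + 4 \left(-3 - 134\right)^{2}} = -40963 - \frac{1}{-134 + 4 \left(-137\right)^{2}} = -40963 - \frac{1}{-134 + 4 \cdot 18769} = -40963 - \frac{1}{-134 + 75076} = -40963 - \frac{1}{74942} = - \frac{3069849147}{74942}$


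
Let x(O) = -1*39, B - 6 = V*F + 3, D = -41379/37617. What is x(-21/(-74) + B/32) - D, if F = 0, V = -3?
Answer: -475228/12539 ≈ -37.900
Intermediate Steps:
D = -13793/12539 (D = -41379*1/37617 = -13793/12539 ≈ -1.1000)
B = 9 (B = 6 + (-3*0 + 3) = 6 + (0 + 3) = 6 + 3 = 9)
x(O) = -39
x(-21/(-74) + B/32) - D = -39 - 1*(-13793/12539) = -39 + 13793/12539 = -475228/12539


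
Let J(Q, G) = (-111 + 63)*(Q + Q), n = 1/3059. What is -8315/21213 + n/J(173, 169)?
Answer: -140811405631/359234178912 ≈ -0.39198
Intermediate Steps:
n = 1/3059 ≈ 0.00032690
J(Q, G) = -96*Q
-8315/21213 + n/J(173, 169) = -8315/21213 + 1/(3059*((-96*173))) = -8315*1/21213 + (1/3059)/(-16608) = -8315/21213 + (1/3059)*(-1/16608) = -8315/21213 - 1/50803872 = -140811405631/359234178912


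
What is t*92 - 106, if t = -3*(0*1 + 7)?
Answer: -2038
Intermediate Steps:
t = -21 (t = -3*(0 + 7) = -3*7 = -21)
t*92 - 106 = -21*92 - 106 = -1932 - 106 = -2038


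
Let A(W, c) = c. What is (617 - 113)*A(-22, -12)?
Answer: -6048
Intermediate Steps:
(617 - 113)*A(-22, -12) = (617 - 113)*(-12) = 504*(-12) = -6048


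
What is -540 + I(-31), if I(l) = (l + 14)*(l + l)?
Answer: 514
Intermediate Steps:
I(l) = 2*l*(14 + l) (I(l) = (14 + l)*(2*l) = 2*l*(14 + l))
-540 + I(-31) = -540 + 2*(-31)*(14 - 31) = -540 + 2*(-31)*(-17) = -540 + 1054 = 514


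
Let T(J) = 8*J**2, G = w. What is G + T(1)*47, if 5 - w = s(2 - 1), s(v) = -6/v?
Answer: 387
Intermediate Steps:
w = 11 (w = 5 - (-6)/(2 - 1) = 5 - (-6)/1 = 5 - (-6) = 5 - 1*(-6) = 5 + 6 = 11)
G = 11
G + T(1)*47 = 11 + (8*1**2)*47 = 11 + (8*1)*47 = 11 + 8*47 = 11 + 376 = 387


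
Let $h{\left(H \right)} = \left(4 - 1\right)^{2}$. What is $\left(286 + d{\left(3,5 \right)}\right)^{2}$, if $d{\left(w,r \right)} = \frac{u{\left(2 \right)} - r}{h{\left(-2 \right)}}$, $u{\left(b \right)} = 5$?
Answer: $81796$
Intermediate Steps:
$h{\left(H \right)} = 9$ ($h{\left(H \right)} = 3^{2} = 9$)
$d{\left(w,r \right)} = \frac{5}{9} - \frac{r}{9}$ ($d{\left(w,r \right)} = \frac{5 - r}{9} = \left(5 - r\right) \frac{1}{9} = \frac{5}{9} - \frac{r}{9}$)
$\left(286 + d{\left(3,5 \right)}\right)^{2} = \left(286 + \left(\frac{5}{9} - \frac{5}{9}\right)\right)^{2} = \left(286 + 0\right)^{2} = 286^{2} = 81796$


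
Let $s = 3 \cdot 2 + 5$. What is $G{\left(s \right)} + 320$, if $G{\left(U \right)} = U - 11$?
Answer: $320$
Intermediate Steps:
$s = 11$ ($s = 6 + 5 = 11$)
$G{\left(U \right)} = -11 + U$ ($G{\left(U \right)} = U - 11 = -11 + U$)
$G{\left(s \right)} + 320 = \left(-11 + 11\right) + 320 = 0 + 320 = 320$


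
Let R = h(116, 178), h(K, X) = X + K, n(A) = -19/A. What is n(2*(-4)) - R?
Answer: -2333/8 ≈ -291.63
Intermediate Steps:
h(K, X) = K + X
R = 294 (R = 116 + 178 = 294)
n(2*(-4)) - R = -19/(2*(-4)) - 1*294 = -19/(-8) - 294 = -19*(-⅛) - 294 = 19/8 - 294 = -2333/8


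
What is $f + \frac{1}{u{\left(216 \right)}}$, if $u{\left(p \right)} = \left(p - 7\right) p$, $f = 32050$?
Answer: $\frac{1446865201}{45144} \approx 32050.0$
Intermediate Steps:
$u{\left(p \right)} = p \left(-7 + p\right)$ ($u{\left(p \right)} = \left(-7 + p\right) p = p \left(-7 + p\right)$)
$f + \frac{1}{u{\left(216 \right)}} = 32050 + \frac{1}{216 \left(-7 + 216\right)} = 32050 + \frac{1}{216 \cdot 209} = 32050 + \frac{1}{45144} = \frac{1446865201}{45144}$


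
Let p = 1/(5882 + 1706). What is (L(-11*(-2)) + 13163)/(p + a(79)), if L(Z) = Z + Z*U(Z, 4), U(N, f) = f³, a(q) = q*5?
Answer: 110731684/2997261 ≈ 36.944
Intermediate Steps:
a(q) = 5*q
L(Z) = 65*Z (L(Z) = Z + Z*4³ = Z + Z*64 = Z + 64*Z = 65*Z)
p = 1/7588 ≈ 0.00013179
(L(-11*(-2)) + 13163)/(p + a(79)) = (65*(-11*(-2)) + 13163)/(1/7588 + 5*79) = (65*22 + 13163)/(1/7588 + 395) = (1430 + 13163)/(2997261/7588) = 14593*(7588/2997261) = 110731684/2997261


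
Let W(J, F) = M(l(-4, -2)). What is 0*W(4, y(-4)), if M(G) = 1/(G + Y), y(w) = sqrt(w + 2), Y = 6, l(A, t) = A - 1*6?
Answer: 0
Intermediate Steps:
l(A, t) = -6 + A (l(A, t) = A - 6 = -6 + A)
y(w) = sqrt(2 + w)
M(G) = 1/(6 + G) (M(G) = 1/(G + 6) = 1/(6 + G))
W(J, F) = -1/4 (W(J, F) = 1/(6 + (-6 - 4)) = 1/(6 - 10) = 1/(-4) = -1/4)
0*W(4, y(-4)) = 0*(-1/4) = 0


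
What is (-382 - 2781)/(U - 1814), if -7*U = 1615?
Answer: 22141/14313 ≈ 1.5469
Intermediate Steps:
U = -1615/7 (U = -⅐*1615 = -1615/7 ≈ -230.71)
(-382 - 2781)/(U - 1814) = (-382 - 2781)/(-1615/7 - 1814) = -3163/(-14313/7) = -3163*(-7/14313) = 22141/14313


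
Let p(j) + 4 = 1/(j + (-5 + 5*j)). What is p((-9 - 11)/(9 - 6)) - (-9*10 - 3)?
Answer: 4004/45 ≈ 88.978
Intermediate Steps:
p(j) = -4 + 1/(-5 + 6*j) (p(j) = -4 + 1/(j + (-5 + 5*j)) = -4 + 1/(-5 + 6*j))
p((-9 - 11)/(9 - 6)) - (-9*10 - 3) = 3*(7 - 8*(-9 - 11)/(9 - 6))/(-5 + 6*((-9 - 11)/(9 - 6))) - (-9*10 - 3) = 3*(7 - (-160)/3)/(-5 + 6*(-20/3)) - (-90 - 3) = 3*(7 - (-160)/3)/(-5 + 6*(-20*1/3)) - 1*(-93) = 3*(7 - 8*(-20/3))/(-5 + 6*(-20/3)) + 93 = 3*(7 + 160/3)/(-5 - 40) + 93 = 3*(181/3)/(-45) + 93 = 3*(-1/45)*(181/3) + 93 = -181/45 + 93 = 4004/45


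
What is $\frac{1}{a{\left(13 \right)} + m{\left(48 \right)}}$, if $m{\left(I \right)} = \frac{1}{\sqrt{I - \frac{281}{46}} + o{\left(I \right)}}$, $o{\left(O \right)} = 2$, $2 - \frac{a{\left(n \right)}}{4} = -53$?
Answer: $\frac{\sqrt{1927} + 2 \sqrt{46}}{220 \sqrt{1927} + 441 \sqrt{46}} \approx 0.004543$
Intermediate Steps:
$a{\left(n \right)} = 220$ ($a{\left(n \right)} = 8 - -212 = 8 + 212 = 220$)
$m{\left(I \right)} = \frac{1}{2 + \sqrt{- \frac{281}{46} + I}}$ ($m{\left(I \right)} = \frac{1}{\sqrt{I - \frac{281}{46}} + 2} = \frac{1}{\sqrt{- \frac{281}{46} + I} + 2} = \frac{1}{2 + \sqrt{- \frac{281}{46} + I}}$)
$\frac{1}{a{\left(13 \right)} + m{\left(48 \right)}} = \frac{1}{220 + \frac{\sqrt{46}}{\sqrt{-281 + 46 \cdot 48} + 2 \sqrt{46}}} = \frac{1}{220 + \frac{\sqrt{46}}{\sqrt{-281 + 2208} + 2 \sqrt{46}}} = \frac{1}{220 + \frac{\sqrt{46}}{\sqrt{1927} + 2 \sqrt{46}}}$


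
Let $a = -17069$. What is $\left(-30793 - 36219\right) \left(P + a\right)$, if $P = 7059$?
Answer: $670790120$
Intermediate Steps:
$\left(-30793 - 36219\right) \left(P + a\right) = \left(-30793 - 36219\right) \left(7059 - 17069\right) = \left(-67012\right) \left(-10010\right) = 670790120$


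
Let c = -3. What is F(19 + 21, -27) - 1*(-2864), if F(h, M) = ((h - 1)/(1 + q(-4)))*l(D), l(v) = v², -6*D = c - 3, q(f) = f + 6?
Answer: 2877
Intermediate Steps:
q(f) = 6 + f
D = 1 (D = -(-3 - 3)/6 = -⅙*(-6) = 1)
F(h, M) = -⅓ + h/3 (F(h, M) = ((h - 1)/(1 + (6 - 4)))*1² = ((-1 + h)/(1 + 2))*1 = ((-1 + h)/3)*1 = ((-1 + h)*(⅓))*1 = (-⅓ + h/3)*1 = -⅓ + h/3)
F(19 + 21, -27) - 1*(-2864) = (-⅓ + (19 + 21)/3) - 1*(-2864) = (-⅓ + (⅓)*40) + 2864 = (-⅓ + 40/3) + 2864 = 13 + 2864 = 2877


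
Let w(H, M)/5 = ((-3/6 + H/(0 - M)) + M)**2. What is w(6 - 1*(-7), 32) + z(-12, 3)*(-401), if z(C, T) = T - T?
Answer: 4950125/1024 ≈ 4834.1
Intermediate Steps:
z(C, T) = 0
w(H, M) = 5*(-1/2 + M - H/M)**2 (w(H, M) = 5*((-3/6 + H/(0 - M)) + M)**2 = 5*((-3*1/6 + H/((-M))) + M)**2 = 5*((-1/2 + H*(-1/M)) + M)**2 = 5*((-1/2 - H/M) + M)**2 = 5*(-1/2 + M - H/M)**2)
w(6 - 1*(-7), 32) + z(-12, 3)*(-401) = (5/4)*(32 - 2*32**2 + 2*(6 - 1*(-7)))**2/32**2 + 0*(-401) = (5/4)*(1/1024)*(32 - 2*1024 + 2*(6 + 7))**2 + 0 = (5/4)*(1/1024)*(32 - 2048 + 2*13)**2 + 0 = (5/4)*(1/1024)*(32 - 2048 + 26)**2 + 0 = (5/4)*(1/1024)*(-1990)**2 + 0 = (5/4)*(1/1024)*3960100 + 0 = 4950125/1024 + 0 = 4950125/1024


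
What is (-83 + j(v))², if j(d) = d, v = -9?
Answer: 8464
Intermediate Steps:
(-83 + j(v))² = (-83 - 9)² = (-92)² = 8464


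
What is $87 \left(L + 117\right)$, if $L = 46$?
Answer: $14181$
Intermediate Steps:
$87 \left(L + 117\right) = 87 \left(46 + 117\right) = 87 \cdot 163 = 14181$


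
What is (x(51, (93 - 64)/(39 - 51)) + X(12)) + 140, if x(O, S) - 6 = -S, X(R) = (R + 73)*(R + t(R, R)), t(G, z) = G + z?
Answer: 38501/12 ≈ 3208.4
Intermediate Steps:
X(R) = 3*R*(73 + R) (X(R) = (R + 73)*(R + (R + R)) = (73 + R)*(R + 2*R) = (73 + R)*(3*R) = 3*R*(73 + R))
x(O, S) = 6 - S
(x(51, (93 - 64)/(39 - 51)) + X(12)) + 140 = ((6 - (93 - 64)/(39 - 51)) + 3*12*(73 + 12)) + 140 = ((6 - 29/(-12)) + 3*12*85) + 140 = ((6 - 29*(-1)/12) + 3060) + 140 = ((6 - 1*(-29/12)) + 3060) + 140 = ((6 + 29/12) + 3060) + 140 = (101/12 + 3060) + 140 = 36821/12 + 140 = 38501/12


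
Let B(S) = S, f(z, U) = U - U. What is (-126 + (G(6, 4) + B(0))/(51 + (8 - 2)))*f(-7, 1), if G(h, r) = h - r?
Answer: 0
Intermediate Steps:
f(z, U) = 0
(-126 + (G(6, 4) + B(0))/(51 + (8 - 2)))*f(-7, 1) = (-126 + ((6 - 1*4) + 0)/(51 + (8 - 2)))*0 = (-126 + ((6 - 4) + 0)/(51 + 6))*0 = (-126 + (2 + 0)/57)*0 = (-126 + 2*(1/57))*0 = (-126 + 2/57)*0 = -7180/57*0 = 0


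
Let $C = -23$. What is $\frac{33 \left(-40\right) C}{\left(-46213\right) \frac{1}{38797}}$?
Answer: $- \frac{1177876920}{46213} \approx -25488.0$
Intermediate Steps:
$\frac{33 \left(-40\right) C}{\left(-46213\right) \frac{1}{38797}} = \frac{33 \left(-40\right) \left(-23\right)}{\left(-46213\right) \frac{1}{38797}} = \frac{\left(-1320\right) \left(-23\right)}{\left(-46213\right) \frac{1}{38797}} = \frac{30360}{- \frac{46213}{38797}} = 30360 \left(- \frac{38797}{46213}\right) = - \frac{1177876920}{46213}$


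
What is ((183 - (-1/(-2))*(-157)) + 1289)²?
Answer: 9616201/4 ≈ 2.4041e+6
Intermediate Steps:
((183 - (-1/(-2))*(-157)) + 1289)² = ((183 - (-1*(-½))*(-157)) + 1289)² = ((183 - (-157)/2) + 1289)² = ((183 - 1*(-157/2)) + 1289)² = ((183 + 157/2) + 1289)² = (523/2 + 1289)² = (3101/2)² = 9616201/4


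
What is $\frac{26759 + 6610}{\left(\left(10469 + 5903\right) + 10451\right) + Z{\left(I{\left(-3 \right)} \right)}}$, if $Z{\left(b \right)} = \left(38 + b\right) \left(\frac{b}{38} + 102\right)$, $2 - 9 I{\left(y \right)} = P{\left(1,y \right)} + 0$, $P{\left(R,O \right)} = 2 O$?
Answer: $\frac{51354891}{47386697} \approx 1.0837$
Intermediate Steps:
$I{\left(y \right)} = \frac{2}{9} - \frac{2 y}{9}$ ($I{\left(y \right)} = \frac{2}{9} - \frac{2 y + 0}{9} = \frac{2}{9} - \frac{2 y}{9}$)
$Z{\left(b \right)} = \left(38 + b\right) \left(102 + \frac{b}{38}\right)$ ($Z{\left(b \right)} = \left(38 + b\right) \left(b \frac{1}{38} + 102\right) = \left(38 + b\right) \left(\frac{b}{38} + 102\right) = \left(38 + b\right) \left(102 + \frac{b}{38}\right)$)
$\frac{26759 + 6610}{\left(\left(10469 + 5903\right) + 10451\right) + Z{\left(I{\left(-3 \right)} \right)}} = \frac{26759 + 6610}{\left(\left(10469 + 5903\right) + 10451\right) + \left(3876 + 103 \left(\frac{2}{9} - - \frac{2}{3}\right) + \frac{\left(\frac{2}{9} - - \frac{2}{3}\right)^{2}}{38}\right)} = \frac{33369}{\left(16372 + 10451\right) + \left(3876 + 103 \left(\frac{2}{9} + \frac{2}{3}\right) + \frac{\left(\frac{2}{9} + \frac{2}{3}\right)^{2}}{38}\right)} = \frac{33369}{26823 + \left(3876 + 103 \cdot \frac{8}{9} + \frac{\left(\frac{8}{9}\right)^{2}}{38}\right)} = \frac{33369}{26823 + \left(3876 + \frac{824}{9} + \frac{1}{38} \cdot \frac{64}{81}\right)} = \frac{33369}{26823 + \left(3876 + \frac{824}{9} + \frac{32}{1539}\right)} = \frac{33369}{26823 + \frac{6106100}{1539}} = \frac{33369}{\frac{47386697}{1539}} = 33369 \cdot \frac{1539}{47386697} = \frac{51354891}{47386697}$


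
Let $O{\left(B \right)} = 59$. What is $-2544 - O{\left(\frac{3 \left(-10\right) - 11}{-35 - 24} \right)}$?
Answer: $-2603$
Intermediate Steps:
$-2544 - O{\left(\frac{3 \left(-10\right) - 11}{-35 - 24} \right)} = -2544 - 59 = -2603$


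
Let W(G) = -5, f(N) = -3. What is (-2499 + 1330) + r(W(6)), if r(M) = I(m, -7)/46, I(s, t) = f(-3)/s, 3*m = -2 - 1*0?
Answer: -107539/92 ≈ -1168.9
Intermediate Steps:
m = -2/3 (m = (-2 - 1*0)/3 = (-2 + 0)/3 = (1/3)*(-2) = -2/3 ≈ -0.66667)
I(s, t) = -3/s
r(M) = 9/92 (r(M) = -3/(-2/3)/46 = -3*(-3/2)*(1/46) = (9/2)*(1/46) = 9/92)
(-2499 + 1330) + r(W(6)) = (-2499 + 1330) + 9/92 = -1169 + 9/92 = -107539/92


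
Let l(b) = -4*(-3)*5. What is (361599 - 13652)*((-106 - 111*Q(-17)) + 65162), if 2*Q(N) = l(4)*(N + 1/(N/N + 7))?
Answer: 168753947053/4 ≈ 4.2188e+10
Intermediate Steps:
l(b) = 60 (l(b) = 12*5 = 60)
Q(N) = 15/4 + 30*N (Q(N) = (60*(N + 1/(N/N + 7)))/2 = (60*(N + 1/(1 + 7)))/2 = (60*(N + 1/8))/2 = (60*(N + ⅛))/2 = (60*(⅛ + N))/2 = (15/2 + 60*N)/2 = 15/4 + 30*N)
(361599 - 13652)*((-106 - 111*Q(-17)) + 65162) = (361599 - 13652)*((-106 - 111*(15/4 + 30*(-17))) + 65162) = 347947*((-106 - 111*(15/4 - 510)) + 65162) = 347947*((-106 - 111*(-2025/4)) + 65162) = 347947*((-106 + 224775/4) + 65162) = 347947*(224351/4 + 65162) = 347947*(484999/4) = 168753947053/4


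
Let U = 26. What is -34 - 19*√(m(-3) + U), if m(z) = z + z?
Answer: -34 - 38*√5 ≈ -118.97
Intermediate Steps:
m(z) = 2*z
-34 - 19*√(m(-3) + U) = -34 - 19*√(2*(-3) + 26) = -34 - 19*√(-6 + 26) = -34 - 38*√5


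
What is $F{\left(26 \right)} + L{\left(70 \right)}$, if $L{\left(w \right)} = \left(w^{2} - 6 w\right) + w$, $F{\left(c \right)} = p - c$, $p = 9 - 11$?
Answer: $4522$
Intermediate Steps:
$p = -2$ ($p = 9 - 11 = -2$)
$F{\left(c \right)} = -2 - c$
$L{\left(w \right)} = w^{2} - 5 w$
$F{\left(26 \right)} + L{\left(70 \right)} = \left(-2 - 26\right) + 70 \left(-5 + 70\right) = \left(-2 - 26\right) + 70 \cdot 65 = -28 + 4550 = 4522$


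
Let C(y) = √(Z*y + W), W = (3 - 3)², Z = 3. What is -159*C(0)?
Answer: 0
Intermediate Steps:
W = 0 (W = 0² = 0)
C(y) = √3*√y (C(y) = √(3*y + 0) = √(3*y) = √3*√y)
-159*C(0) = -159*√3*√0 = -159*√3*0 = -159*0 = 0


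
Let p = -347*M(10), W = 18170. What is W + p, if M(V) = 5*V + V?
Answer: -2650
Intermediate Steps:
M(V) = 6*V
p = -20820 (p = -2082*10 = -347*60 = -20820)
W + p = 18170 - 20820 = -2650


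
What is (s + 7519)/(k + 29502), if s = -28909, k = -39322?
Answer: 2139/982 ≈ 2.1782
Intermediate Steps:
(s + 7519)/(k + 29502) = (-28909 + 7519)/(-39322 + 29502) = -21390/(-9820) = -21390*(-1/9820) = 2139/982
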